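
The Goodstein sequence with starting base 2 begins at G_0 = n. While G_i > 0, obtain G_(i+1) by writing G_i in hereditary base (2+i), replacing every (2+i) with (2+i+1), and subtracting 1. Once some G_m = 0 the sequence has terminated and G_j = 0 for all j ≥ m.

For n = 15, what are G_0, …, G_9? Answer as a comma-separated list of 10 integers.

15, 111, 1283, 18752, 326593, 6588344, 150994943, 3524450280, 100077777775, 3138578427934

[0] 15 ≡ 2^(2 + 1) + 2^2 + 2 + 1 (base 2). Lift 3: 112. −1: 111.
[1] 111 ≡ 3^(3 + 1) + 3^3 + 3 (base 3). Lift 4: 1284. −1: 1283.
[2] 1283 ≡ 4^(4 + 1) + 4^4 + 3 (base 4). Lift 5: 18753. −1: 18752.
[3] 18752 ≡ 5^(5 + 1) + 5^5 + 2 (base 5). Lift 6: 326594. −1: 326593.
[4] 326593 ≡ 6^(6 + 1) + 6^6 + 1 (base 6). Lift 7: 6588345. −1: 6588344.
[5] 6588344 ≡ 7^(7 + 1) + 7^7 (base 7). Lift 8: 150994944. −1: 150994943.
[6] 150994943 ≡ 8^(8 + 1) + 7·8^7 + 7·8^6 + 7·8^5 + 7·8^4 + 7·8^3 + 7·8^2 + 7·8 + 7 (base 8). Lift 9: 3524450281. −1: 3524450280.
[7] 3524450280 ≡ 9^(9 + 1) + 7·9^7 + 7·9^6 + 7·9^5 + 7·9^4 + 7·9^3 + 7·9^2 + 7·9 + 6 (base 9). Lift 10: 100077777776. −1: 100077777775.
[8] 100077777775 ≡ 10^(10 + 1) + 7·10^7 + 7·10^6 + 7·10^5 + 7·10^4 + 7·10^3 + 7·10^2 + 7·10 + 5 (base 10). Lift 11: 3138578427935. −1: 3138578427934.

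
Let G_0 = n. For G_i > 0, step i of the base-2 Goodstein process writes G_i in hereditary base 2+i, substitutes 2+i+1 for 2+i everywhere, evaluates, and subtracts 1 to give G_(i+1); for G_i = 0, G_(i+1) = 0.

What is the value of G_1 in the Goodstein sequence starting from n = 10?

base 2: 10 = 2^(2 + 1) + 2; at 3: 3^(3 + 1) + 3 = 84; next = 83
base 3: 83 = 3^(3 + 1) + 2; at 4: 4^(4 + 1) + 2 = 1026; next = 1025

83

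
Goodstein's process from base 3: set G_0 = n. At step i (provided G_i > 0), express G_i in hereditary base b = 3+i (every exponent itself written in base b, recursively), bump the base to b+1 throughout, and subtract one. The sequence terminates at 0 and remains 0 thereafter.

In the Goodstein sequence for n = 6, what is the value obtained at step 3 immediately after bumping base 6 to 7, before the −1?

8

(0) 6|_3 = 2·3 ↦ 2·4|_4 = 8 ⇒ 7
(1) 7|_4 = 4 + 3 ↦ 5 + 3|_5 = 8 ⇒ 7
(2) 7|_5 = 5 + 2 ↦ 6 + 2|_6 = 8 ⇒ 7
(3) 7|_6 = 6 + 1 ↦ 7 + 1|_7 = 8 ⇒ 7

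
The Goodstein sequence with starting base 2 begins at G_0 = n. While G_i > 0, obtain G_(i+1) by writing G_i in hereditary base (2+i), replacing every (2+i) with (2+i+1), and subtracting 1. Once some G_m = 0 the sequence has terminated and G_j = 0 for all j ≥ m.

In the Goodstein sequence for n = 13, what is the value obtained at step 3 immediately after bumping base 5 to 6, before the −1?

280712

(0) 13|_2 = 2^(2 + 1) + 2^2 + 1 ↦ 3^(3 + 1) + 3^3 + 1|_3 = 109 ⇒ 108
(1) 108|_3 = 3^(3 + 1) + 3^3 ↦ 4^(4 + 1) + 4^4|_4 = 1280 ⇒ 1279
(2) 1279|_4 = 4^(4 + 1) + 3·4^3 + 3·4^2 + 3·4 + 3 ↦ 5^(5 + 1) + 3·5^3 + 3·5^2 + 3·5 + 3|_5 = 16093 ⇒ 16092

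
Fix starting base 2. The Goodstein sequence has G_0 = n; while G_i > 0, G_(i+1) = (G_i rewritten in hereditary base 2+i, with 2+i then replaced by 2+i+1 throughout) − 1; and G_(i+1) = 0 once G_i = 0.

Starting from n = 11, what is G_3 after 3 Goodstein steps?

15627

(0) 11|_2 = 2^(2 + 1) + 2 + 1 ↦ 3^(3 + 1) + 3 + 1|_3 = 85 ⇒ 84
(1) 84|_3 = 3^(3 + 1) + 3 ↦ 4^(4 + 1) + 4|_4 = 1028 ⇒ 1027
(2) 1027|_4 = 4^(4 + 1) + 3 ↦ 5^(5 + 1) + 3|_5 = 15628 ⇒ 15627
(3) 15627|_5 = 5^(5 + 1) + 2 ↦ 6^(6 + 1) + 2|_6 = 279938 ⇒ 279937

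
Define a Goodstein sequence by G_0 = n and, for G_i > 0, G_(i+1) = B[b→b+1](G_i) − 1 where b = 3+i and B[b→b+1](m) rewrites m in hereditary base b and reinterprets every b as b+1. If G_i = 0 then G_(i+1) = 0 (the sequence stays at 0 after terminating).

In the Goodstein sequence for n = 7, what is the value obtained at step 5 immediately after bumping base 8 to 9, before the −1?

10

base 3: 7 = 2·3 + 1; at 4: 2·4 + 1 = 9; next = 8
base 4: 8 = 2·4; at 5: 2·5 = 10; next = 9
base 5: 9 = 5 + 4; at 6: 6 + 4 = 10; next = 9
base 6: 9 = 6 + 3; at 7: 7 + 3 = 10; next = 9
base 7: 9 = 7 + 2; at 8: 8 + 2 = 10; next = 9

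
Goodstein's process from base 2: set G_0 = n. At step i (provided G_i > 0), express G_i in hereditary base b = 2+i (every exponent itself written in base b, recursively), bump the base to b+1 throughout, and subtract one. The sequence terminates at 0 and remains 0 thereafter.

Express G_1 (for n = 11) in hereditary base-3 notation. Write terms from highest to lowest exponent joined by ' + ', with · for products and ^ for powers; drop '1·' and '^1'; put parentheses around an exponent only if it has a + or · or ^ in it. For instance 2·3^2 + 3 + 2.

3^(3 + 1) + 3

G_0=11  [base 2] 2^(2 + 1) + 2 + 1  →[2↦3]→  3^(3 + 1) + 3 + 1 = 85  −1 ⇒ G_1=84
G_1=84  [base 3] 3^(3 + 1) + 3  →[3↦4]→  4^(4 + 1) + 4 = 1028  −1 ⇒ G_2=1027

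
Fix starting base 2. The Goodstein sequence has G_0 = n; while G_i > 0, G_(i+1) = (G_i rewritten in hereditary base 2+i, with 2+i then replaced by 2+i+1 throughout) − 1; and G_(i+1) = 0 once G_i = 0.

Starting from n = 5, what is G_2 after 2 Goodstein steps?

255

base 2: 5 = 2^2 + 1; at 3: 3^3 + 1 = 28; next = 27
base 3: 27 = 3^3; at 4: 4^4 = 256; next = 255
base 4: 255 = 3·4^3 + 3·4^2 + 3·4 + 3; at 5: 3·5^3 + 3·5^2 + 3·5 + 3 = 468; next = 467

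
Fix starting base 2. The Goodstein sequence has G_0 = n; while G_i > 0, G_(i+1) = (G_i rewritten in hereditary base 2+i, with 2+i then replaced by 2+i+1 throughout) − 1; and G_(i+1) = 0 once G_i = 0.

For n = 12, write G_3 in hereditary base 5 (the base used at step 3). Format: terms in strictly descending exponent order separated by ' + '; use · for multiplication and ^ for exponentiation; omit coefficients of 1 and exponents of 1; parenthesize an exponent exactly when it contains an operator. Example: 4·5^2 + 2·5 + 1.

5^(5 + 1) + 2·5^2 + 2·5

i=0: 12 = 2^(2 + 1) + 2^2 (b=2); 2→3: 3^(3 + 1) + 3^3 = 108; 108−1 = 107
i=1: 107 = 3^(3 + 1) + 2·3^2 + 2·3 + 2 (b=3); 3→4: 4^(4 + 1) + 2·4^2 + 2·4 + 2 = 1066; 1066−1 = 1065
i=2: 1065 = 4^(4 + 1) + 2·4^2 + 2·4 + 1 (b=4); 4→5: 5^(5 + 1) + 2·5^2 + 2·5 + 1 = 15686; 15686−1 = 15685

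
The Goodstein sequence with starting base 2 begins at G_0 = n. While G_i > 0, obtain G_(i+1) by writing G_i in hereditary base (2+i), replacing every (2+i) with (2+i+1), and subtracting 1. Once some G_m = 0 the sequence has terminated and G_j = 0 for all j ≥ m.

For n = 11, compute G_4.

279937

[0] 11 ≡ 2^(2 + 1) + 2 + 1 (base 2). Lift 3: 85. −1: 84.
[1] 84 ≡ 3^(3 + 1) + 3 (base 3). Lift 4: 1028. −1: 1027.
[2] 1027 ≡ 4^(4 + 1) + 3 (base 4). Lift 5: 15628. −1: 15627.
[3] 15627 ≡ 5^(5 + 1) + 2 (base 5). Lift 6: 279938. −1: 279937.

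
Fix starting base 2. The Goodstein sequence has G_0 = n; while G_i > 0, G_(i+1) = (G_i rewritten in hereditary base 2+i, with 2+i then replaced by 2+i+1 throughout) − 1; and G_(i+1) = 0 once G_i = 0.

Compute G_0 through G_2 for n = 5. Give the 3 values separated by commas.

5, 27, 255

G_0 = 5. HB_2(5) = 2^2 + 1. Bump = 28. G_1 = 27.
G_1 = 27. HB_3(27) = 3^3. Bump = 256. G_2 = 255.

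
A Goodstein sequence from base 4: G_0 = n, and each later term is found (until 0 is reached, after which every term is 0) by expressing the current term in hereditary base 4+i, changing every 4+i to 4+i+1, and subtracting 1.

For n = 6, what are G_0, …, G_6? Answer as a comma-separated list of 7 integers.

[0] 6 ≡ 4 + 2 (base 4). Lift 5: 7. −1: 6.
[1] 6 ≡ 5 + 1 (base 5). Lift 6: 7. −1: 6.
[2] 6 ≡ 6 (base 6). Lift 7: 7. −1: 6.
[3] 6 ≡ 6 (base 7). Lift 8: 6. −1: 5.
[4] 5 ≡ 5 (base 8). Lift 9: 5. −1: 4.
[5] 4 ≡ 4 (base 9). Lift 10: 4. −1: 3.

6, 6, 6, 6, 5, 4, 3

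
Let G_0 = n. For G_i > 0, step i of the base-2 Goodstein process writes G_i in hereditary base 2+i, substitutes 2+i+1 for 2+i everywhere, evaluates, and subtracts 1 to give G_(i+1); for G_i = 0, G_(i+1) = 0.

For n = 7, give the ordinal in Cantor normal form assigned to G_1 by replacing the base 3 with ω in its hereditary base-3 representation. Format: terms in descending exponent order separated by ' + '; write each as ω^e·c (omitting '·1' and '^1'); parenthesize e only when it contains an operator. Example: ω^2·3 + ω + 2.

ω^ω + ω

7 —HB2→ 2^2 + 2 + 1 —bump→ 3^3 + 3 + 1 = 31 —(−1)→ 30
30 —HB3→ 3^3 + 3 —bump→ 4^4 + 4 = 260 —(−1)→ 259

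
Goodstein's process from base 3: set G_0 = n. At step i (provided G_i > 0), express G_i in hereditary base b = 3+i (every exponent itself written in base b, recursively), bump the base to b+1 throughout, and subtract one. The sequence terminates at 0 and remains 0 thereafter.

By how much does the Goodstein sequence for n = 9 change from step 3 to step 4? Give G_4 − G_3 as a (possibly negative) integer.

2

G_0 = 9. HB_3(9) = 3^2. Bump = 16. G_1 = 15.
G_1 = 15. HB_4(15) = 3·4 + 3. Bump = 18. G_2 = 17.
G_2 = 17. HB_5(17) = 3·5 + 2. Bump = 20. G_3 = 19.
G_3 = 19. HB_6(19) = 3·6 + 1. Bump = 22. G_4 = 21.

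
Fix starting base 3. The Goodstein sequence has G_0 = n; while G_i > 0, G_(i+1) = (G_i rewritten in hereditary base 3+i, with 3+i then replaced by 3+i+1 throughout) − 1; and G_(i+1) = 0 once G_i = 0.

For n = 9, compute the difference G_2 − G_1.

2

(0) 9|_3 = 3^2 ↦ 4^2|_4 = 16 ⇒ 15
(1) 15|_4 = 3·4 + 3 ↦ 3·5 + 3|_5 = 18 ⇒ 17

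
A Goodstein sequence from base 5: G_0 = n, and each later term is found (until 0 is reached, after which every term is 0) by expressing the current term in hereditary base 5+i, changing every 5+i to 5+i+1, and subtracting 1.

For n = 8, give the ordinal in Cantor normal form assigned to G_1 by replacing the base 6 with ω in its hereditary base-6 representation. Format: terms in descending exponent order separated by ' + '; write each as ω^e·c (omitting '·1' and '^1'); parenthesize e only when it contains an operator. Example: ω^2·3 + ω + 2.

ω + 2

step 0: 8 = 5 + 3; sub 6 for 5: 6 + 3; = 9; G_1 = 9−1 = 8
step 1: 8 = 6 + 2; sub 7 for 6: 7 + 2; = 9; G_2 = 9−1 = 8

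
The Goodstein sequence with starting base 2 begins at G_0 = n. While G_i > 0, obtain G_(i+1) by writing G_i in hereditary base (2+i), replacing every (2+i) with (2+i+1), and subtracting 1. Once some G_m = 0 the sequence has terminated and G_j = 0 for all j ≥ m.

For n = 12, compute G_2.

1065

[0] 12 ≡ 2^(2 + 1) + 2^2 (base 2). Lift 3: 108. −1: 107.
[1] 107 ≡ 3^(3 + 1) + 2·3^2 + 2·3 + 2 (base 3). Lift 4: 1066. −1: 1065.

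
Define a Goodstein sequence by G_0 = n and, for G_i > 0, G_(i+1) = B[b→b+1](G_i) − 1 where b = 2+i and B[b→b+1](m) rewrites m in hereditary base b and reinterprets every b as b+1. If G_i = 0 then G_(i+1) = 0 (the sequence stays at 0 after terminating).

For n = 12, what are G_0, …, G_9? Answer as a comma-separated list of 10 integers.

12 —HB2→ 2^(2 + 1) + 2^2 —bump→ 3^(3 + 1) + 3^3 = 108 —(−1)→ 107
107 —HB3→ 3^(3 + 1) + 2·3^2 + 2·3 + 2 —bump→ 4^(4 + 1) + 2·4^2 + 2·4 + 2 = 1066 —(−1)→ 1065
1065 —HB4→ 4^(4 + 1) + 2·4^2 + 2·4 + 1 —bump→ 5^(5 + 1) + 2·5^2 + 2·5 + 1 = 15686 —(−1)→ 15685
15685 —HB5→ 5^(5 + 1) + 2·5^2 + 2·5 —bump→ 6^(6 + 1) + 2·6^2 + 2·6 = 280020 —(−1)→ 280019
280019 —HB6→ 6^(6 + 1) + 2·6^2 + 6 + 5 —bump→ 7^(7 + 1) + 2·7^2 + 7 + 5 = 5764911 —(−1)→ 5764910
5764910 —HB7→ 7^(7 + 1) + 2·7^2 + 7 + 4 —bump→ 8^(8 + 1) + 2·8^2 + 8 + 4 = 134217868 —(−1)→ 134217867
134217867 —HB8→ 8^(8 + 1) + 2·8^2 + 8 + 3 —bump→ 9^(9 + 1) + 2·9^2 + 9 + 3 = 3486784575 —(−1)→ 3486784574
3486784574 —HB9→ 9^(9 + 1) + 2·9^2 + 9 + 2 —bump→ 10^(10 + 1) + 2·10^2 + 10 + 2 = 100000000212 —(−1)→ 100000000211
100000000211 —HB10→ 10^(10 + 1) + 2·10^2 + 10 + 1 —bump→ 11^(11 + 1) + 2·11^2 + 11 + 1 = 3138428376975 —(−1)→ 3138428376974

12, 107, 1065, 15685, 280019, 5764910, 134217867, 3486784574, 100000000211, 3138428376974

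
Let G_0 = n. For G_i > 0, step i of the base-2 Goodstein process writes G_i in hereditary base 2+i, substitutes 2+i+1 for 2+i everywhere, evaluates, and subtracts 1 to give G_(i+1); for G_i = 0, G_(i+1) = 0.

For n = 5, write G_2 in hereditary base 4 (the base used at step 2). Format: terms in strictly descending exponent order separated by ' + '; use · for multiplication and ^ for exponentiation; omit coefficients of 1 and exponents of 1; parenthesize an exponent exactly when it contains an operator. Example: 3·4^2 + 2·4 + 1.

3·4^3 + 3·4^2 + 3·4 + 3

step 0: 5 = 2^2 + 1; sub 3 for 2: 3^3 + 1; = 28; G_1 = 28−1 = 27
step 1: 27 = 3^3; sub 4 for 3: 4^4; = 256; G_2 = 256−1 = 255
step 2: 255 = 3·4^3 + 3·4^2 + 3·4 + 3; sub 5 for 4: 3·5^3 + 3·5^2 + 3·5 + 3; = 468; G_3 = 468−1 = 467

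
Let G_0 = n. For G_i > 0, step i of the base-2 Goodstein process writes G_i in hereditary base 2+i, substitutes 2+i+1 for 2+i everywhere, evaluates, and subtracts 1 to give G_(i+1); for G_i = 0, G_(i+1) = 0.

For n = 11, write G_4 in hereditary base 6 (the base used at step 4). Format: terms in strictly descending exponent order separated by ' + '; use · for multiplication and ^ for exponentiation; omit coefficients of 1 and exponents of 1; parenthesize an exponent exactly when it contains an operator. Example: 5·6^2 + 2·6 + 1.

G_0=11  [base 2] 2^(2 + 1) + 2 + 1  →[2↦3]→  3^(3 + 1) + 3 + 1 = 85  −1 ⇒ G_1=84
G_1=84  [base 3] 3^(3 + 1) + 3  →[3↦4]→  4^(4 + 1) + 4 = 1028  −1 ⇒ G_2=1027
G_2=1027  [base 4] 4^(4 + 1) + 3  →[4↦5]→  5^(5 + 1) + 3 = 15628  −1 ⇒ G_3=15627
G_3=15627  [base 5] 5^(5 + 1) + 2  →[5↦6]→  6^(6 + 1) + 2 = 279938  −1 ⇒ G_4=279937

6^(6 + 1) + 1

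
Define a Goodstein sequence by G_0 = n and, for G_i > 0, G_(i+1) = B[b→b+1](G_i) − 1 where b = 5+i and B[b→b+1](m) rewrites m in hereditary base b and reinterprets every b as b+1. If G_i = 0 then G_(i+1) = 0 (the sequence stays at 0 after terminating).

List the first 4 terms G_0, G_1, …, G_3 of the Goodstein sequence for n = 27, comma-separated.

G_0=27  [base 5] 5^2 + 2  →[5↦6]→  6^2 + 2 = 38  −1 ⇒ G_1=37
G_1=37  [base 6] 6^2 + 1  →[6↦7]→  7^2 + 1 = 50  −1 ⇒ G_2=49
G_2=49  [base 7] 7^2  →[7↦8]→  8^2 = 64  −1 ⇒ G_3=63

27, 37, 49, 63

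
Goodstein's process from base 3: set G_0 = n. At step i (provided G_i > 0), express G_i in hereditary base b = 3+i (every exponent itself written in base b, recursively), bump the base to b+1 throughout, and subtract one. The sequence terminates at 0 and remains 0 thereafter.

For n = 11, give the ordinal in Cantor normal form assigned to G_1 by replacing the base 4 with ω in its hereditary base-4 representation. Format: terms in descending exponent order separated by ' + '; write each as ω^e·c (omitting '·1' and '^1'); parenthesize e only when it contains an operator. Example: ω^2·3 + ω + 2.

ω^2 + 1

(0) 11|_3 = 3^2 + 2 ↦ 4^2 + 2|_4 = 18 ⇒ 17
(1) 17|_4 = 4^2 + 1 ↦ 5^2 + 1|_5 = 26 ⇒ 25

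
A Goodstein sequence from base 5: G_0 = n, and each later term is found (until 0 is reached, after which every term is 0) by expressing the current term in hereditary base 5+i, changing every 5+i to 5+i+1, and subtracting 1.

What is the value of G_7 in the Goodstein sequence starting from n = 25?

59

[0] 25 ≡ 5^2 (base 5). Lift 6: 36. −1: 35.
[1] 35 ≡ 5·6 + 5 (base 6). Lift 7: 40. −1: 39.
[2] 39 ≡ 5·7 + 4 (base 7). Lift 8: 44. −1: 43.
[3] 43 ≡ 5·8 + 3 (base 8). Lift 9: 48. −1: 47.
[4] 47 ≡ 5·9 + 2 (base 9). Lift 10: 52. −1: 51.
[5] 51 ≡ 5·10 + 1 (base 10). Lift 11: 56. −1: 55.
[6] 55 ≡ 5·11 (base 11). Lift 12: 60. −1: 59.
[7] 59 ≡ 4·12 + 11 (base 12). Lift 13: 63. −1: 62.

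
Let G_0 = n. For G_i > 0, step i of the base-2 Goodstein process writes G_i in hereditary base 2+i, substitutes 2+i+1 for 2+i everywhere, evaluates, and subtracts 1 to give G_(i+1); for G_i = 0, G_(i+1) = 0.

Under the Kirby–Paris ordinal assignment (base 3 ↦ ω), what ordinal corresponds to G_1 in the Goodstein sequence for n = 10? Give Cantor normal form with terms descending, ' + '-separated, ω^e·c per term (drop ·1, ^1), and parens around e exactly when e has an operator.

step 0: 10 = 2^(2 + 1) + 2; sub 3 for 2: 3^(3 + 1) + 3; = 84; G_1 = 84−1 = 83
step 1: 83 = 3^(3 + 1) + 2; sub 4 for 3: 4^(4 + 1) + 2; = 1026; G_2 = 1026−1 = 1025

ω^(ω + 1) + 2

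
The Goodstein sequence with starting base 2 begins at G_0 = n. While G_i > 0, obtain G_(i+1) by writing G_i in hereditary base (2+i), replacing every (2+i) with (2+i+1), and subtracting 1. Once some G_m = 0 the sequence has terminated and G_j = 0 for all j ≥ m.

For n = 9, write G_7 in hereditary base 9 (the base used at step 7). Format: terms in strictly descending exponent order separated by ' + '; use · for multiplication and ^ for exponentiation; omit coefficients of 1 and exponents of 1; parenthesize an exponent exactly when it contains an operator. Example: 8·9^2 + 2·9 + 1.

3·9^9 + 3·9^3 + 3·9^2 + 2·9 + 6

i=0: 9 = 2^(2 + 1) + 1 (b=2); 2→3: 3^(3 + 1) + 1 = 82; 82−1 = 81
i=1: 81 = 3^(3 + 1) (b=3); 3→4: 4^(4 + 1) = 1024; 1024−1 = 1023
i=2: 1023 = 3·4^4 + 3·4^3 + 3·4^2 + 3·4 + 3 (b=4); 4→5: 3·5^5 + 3·5^3 + 3·5^2 + 3·5 + 3 = 9843; 9843−1 = 9842
i=3: 9842 = 3·5^5 + 3·5^3 + 3·5^2 + 3·5 + 2 (b=5); 5→6: 3·6^6 + 3·6^3 + 3·6^2 + 3·6 + 2 = 140744; 140744−1 = 140743
i=4: 140743 = 3·6^6 + 3·6^3 + 3·6^2 + 3·6 + 1 (b=6); 6→7: 3·7^7 + 3·7^3 + 3·7^2 + 3·7 + 1 = 2471827; 2471827−1 = 2471826
i=5: 2471826 = 3·7^7 + 3·7^3 + 3·7^2 + 3·7 (b=7); 7→8: 3·8^8 + 3·8^3 + 3·8^2 + 3·8 = 50333400; 50333400−1 = 50333399
i=6: 50333399 = 3·8^8 + 3·8^3 + 3·8^2 + 2·8 + 7 (b=8); 8→9: 3·9^9 + 3·9^3 + 3·9^2 + 2·9 + 7 = 1162263922; 1162263922−1 = 1162263921
i=7: 1162263921 = 3·9^9 + 3·9^3 + 3·9^2 + 2·9 + 6 (b=9); 9→10: 3·10^10 + 3·10^3 + 3·10^2 + 2·10 + 6 = 30000003326; 30000003326−1 = 30000003325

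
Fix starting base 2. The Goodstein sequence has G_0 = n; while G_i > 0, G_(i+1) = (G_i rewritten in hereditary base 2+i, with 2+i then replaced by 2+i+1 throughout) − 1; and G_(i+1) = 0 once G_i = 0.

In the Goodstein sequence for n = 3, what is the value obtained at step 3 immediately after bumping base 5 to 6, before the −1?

2

G_0 = 3. HB_2(3) = 2 + 1. Bump = 4. G_1 = 3.
G_1 = 3. HB_3(3) = 3. Bump = 4. G_2 = 3.
G_2 = 3. HB_4(3) = 3. Bump = 3. G_3 = 2.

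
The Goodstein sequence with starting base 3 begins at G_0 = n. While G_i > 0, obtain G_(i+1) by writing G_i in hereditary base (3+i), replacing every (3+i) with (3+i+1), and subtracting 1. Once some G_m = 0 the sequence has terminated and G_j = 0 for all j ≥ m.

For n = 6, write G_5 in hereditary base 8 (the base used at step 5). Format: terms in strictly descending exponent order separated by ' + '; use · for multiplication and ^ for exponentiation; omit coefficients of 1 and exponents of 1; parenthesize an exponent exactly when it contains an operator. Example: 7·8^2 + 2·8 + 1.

7

[0] 6 ≡ 2·3 (base 3). Lift 4: 8. −1: 7.
[1] 7 ≡ 4 + 3 (base 4). Lift 5: 8. −1: 7.
[2] 7 ≡ 5 + 2 (base 5). Lift 6: 8. −1: 7.
[3] 7 ≡ 6 + 1 (base 6). Lift 7: 8. −1: 7.
[4] 7 ≡ 7 (base 7). Lift 8: 8. −1: 7.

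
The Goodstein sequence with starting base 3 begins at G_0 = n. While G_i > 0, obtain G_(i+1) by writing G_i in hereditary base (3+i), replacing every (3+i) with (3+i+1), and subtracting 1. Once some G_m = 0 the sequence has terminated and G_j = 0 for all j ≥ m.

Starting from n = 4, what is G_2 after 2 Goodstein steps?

4

[0] 4 ≡ 3 + 1 (base 3). Lift 4: 5. −1: 4.
[1] 4 ≡ 4 (base 4). Lift 5: 5. −1: 4.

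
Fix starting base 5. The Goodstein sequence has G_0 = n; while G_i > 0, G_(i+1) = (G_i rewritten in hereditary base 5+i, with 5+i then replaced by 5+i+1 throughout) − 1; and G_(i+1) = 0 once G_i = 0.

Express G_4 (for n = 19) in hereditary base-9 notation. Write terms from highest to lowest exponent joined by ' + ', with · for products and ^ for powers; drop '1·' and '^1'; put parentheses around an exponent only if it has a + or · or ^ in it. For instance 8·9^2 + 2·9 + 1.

19 —HB5→ 3·5 + 4 —bump→ 3·6 + 4 = 22 —(−1)→ 21
21 —HB6→ 3·6 + 3 —bump→ 3·7 + 3 = 24 —(−1)→ 23
23 —HB7→ 3·7 + 2 —bump→ 3·8 + 2 = 26 —(−1)→ 25
25 —HB8→ 3·8 + 1 —bump→ 3·9 + 1 = 28 —(−1)→ 27
27 —HB9→ 3·9 —bump→ 3·10 = 30 —(−1)→ 29

3·9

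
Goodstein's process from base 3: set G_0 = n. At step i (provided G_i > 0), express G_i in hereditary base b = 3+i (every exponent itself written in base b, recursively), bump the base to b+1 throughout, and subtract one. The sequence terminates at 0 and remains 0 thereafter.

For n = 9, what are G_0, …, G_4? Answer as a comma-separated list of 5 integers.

9, 15, 17, 19, 21

i=0: 9 = 3^2 (b=3); 3→4: 4^2 = 16; 16−1 = 15
i=1: 15 = 3·4 + 3 (b=4); 4→5: 3·5 + 3 = 18; 18−1 = 17
i=2: 17 = 3·5 + 2 (b=5); 5→6: 3·6 + 2 = 20; 20−1 = 19
i=3: 19 = 3·6 + 1 (b=6); 6→7: 3·7 + 1 = 22; 22−1 = 21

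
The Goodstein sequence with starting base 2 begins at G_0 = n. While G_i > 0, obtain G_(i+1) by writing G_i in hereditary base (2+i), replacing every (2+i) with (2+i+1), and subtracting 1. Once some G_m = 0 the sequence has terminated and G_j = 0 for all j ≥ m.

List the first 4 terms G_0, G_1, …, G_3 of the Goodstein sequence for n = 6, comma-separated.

6, 29, 257, 3125

G_0=6  [base 2] 2^2 + 2  →[2↦3]→  3^3 + 3 = 30  −1 ⇒ G_1=29
G_1=29  [base 3] 3^3 + 2  →[3↦4]→  4^4 + 2 = 258  −1 ⇒ G_2=257
G_2=257  [base 4] 4^4 + 1  →[4↦5]→  5^5 + 1 = 3126  −1 ⇒ G_3=3125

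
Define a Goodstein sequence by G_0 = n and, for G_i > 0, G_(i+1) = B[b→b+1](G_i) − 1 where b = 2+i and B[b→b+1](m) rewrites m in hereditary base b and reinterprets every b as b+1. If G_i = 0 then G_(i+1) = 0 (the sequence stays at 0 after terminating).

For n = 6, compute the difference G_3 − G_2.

(0) 6|_2 = 2^2 + 2 ↦ 3^3 + 3|_3 = 30 ⇒ 29
(1) 29|_3 = 3^3 + 2 ↦ 4^4 + 2|_4 = 258 ⇒ 257
(2) 257|_4 = 4^4 + 1 ↦ 5^5 + 1|_5 = 3126 ⇒ 3125

2868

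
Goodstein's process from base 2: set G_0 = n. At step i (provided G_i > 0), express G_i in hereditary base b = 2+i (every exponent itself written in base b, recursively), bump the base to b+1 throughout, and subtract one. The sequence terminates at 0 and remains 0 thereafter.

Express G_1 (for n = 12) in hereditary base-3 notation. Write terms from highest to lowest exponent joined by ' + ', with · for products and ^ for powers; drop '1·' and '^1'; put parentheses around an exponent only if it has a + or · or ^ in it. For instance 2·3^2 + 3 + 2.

G_0 = 12. HB_2(12) = 2^(2 + 1) + 2^2. Bump = 108. G_1 = 107.
G_1 = 107. HB_3(107) = 3^(3 + 1) + 2·3^2 + 2·3 + 2. Bump = 1066. G_2 = 1065.

3^(3 + 1) + 2·3^2 + 2·3 + 2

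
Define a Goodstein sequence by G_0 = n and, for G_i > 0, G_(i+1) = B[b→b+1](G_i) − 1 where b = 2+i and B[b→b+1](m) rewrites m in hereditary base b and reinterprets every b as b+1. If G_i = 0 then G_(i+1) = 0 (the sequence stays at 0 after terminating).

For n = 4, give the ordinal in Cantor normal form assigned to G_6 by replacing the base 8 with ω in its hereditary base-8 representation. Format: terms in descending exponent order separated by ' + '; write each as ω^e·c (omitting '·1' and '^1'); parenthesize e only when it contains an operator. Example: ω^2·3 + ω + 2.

ω^2·2 + ω + 3

base 2: 4 = 2^2; at 3: 3^3 = 27; next = 26
base 3: 26 = 2·3^2 + 2·3 + 2; at 4: 2·4^2 + 2·4 + 2 = 42; next = 41
base 4: 41 = 2·4^2 + 2·4 + 1; at 5: 2·5^2 + 2·5 + 1 = 61; next = 60
base 5: 60 = 2·5^2 + 2·5; at 6: 2·6^2 + 2·6 = 84; next = 83
base 6: 83 = 2·6^2 + 6 + 5; at 7: 2·7^2 + 7 + 5 = 110; next = 109
base 7: 109 = 2·7^2 + 7 + 4; at 8: 2·8^2 + 8 + 4 = 140; next = 139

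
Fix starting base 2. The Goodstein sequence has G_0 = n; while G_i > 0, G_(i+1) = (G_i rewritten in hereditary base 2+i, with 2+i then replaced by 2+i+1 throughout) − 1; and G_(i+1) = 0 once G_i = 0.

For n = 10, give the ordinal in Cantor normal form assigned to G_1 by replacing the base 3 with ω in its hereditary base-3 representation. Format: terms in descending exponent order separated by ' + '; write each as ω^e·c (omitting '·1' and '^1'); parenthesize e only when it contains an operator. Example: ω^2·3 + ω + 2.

ω^(ω + 1) + 2

base 2: 10 = 2^(2 + 1) + 2; at 3: 3^(3 + 1) + 3 = 84; next = 83
base 3: 83 = 3^(3 + 1) + 2; at 4: 4^(4 + 1) + 2 = 1026; next = 1025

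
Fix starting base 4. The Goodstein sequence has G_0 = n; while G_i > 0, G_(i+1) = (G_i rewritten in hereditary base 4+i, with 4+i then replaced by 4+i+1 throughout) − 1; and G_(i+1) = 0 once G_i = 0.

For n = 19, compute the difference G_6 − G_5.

base 4: 19 = 4^2 + 3; at 5: 5^2 + 3 = 28; next = 27
base 5: 27 = 5^2 + 2; at 6: 6^2 + 2 = 38; next = 37
base 6: 37 = 6^2 + 1; at 7: 7^2 + 1 = 50; next = 49
base 7: 49 = 7^2; at 8: 8^2 = 64; next = 63
base 8: 63 = 7·8 + 7; at 9: 7·9 + 7 = 70; next = 69
base 9: 69 = 7·9 + 6; at 10: 7·10 + 6 = 76; next = 75

6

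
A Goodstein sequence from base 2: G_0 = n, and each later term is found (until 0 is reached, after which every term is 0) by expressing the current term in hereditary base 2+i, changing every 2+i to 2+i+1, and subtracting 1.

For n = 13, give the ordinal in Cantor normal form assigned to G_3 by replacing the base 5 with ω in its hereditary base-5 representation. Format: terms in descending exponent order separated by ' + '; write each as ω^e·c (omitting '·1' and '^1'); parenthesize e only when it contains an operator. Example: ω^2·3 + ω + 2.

base 2: 13 = 2^(2 + 1) + 2^2 + 1; at 3: 3^(3 + 1) + 3^3 + 1 = 109; next = 108
base 3: 108 = 3^(3 + 1) + 3^3; at 4: 4^(4 + 1) + 4^4 = 1280; next = 1279
base 4: 1279 = 4^(4 + 1) + 3·4^3 + 3·4^2 + 3·4 + 3; at 5: 5^(5 + 1) + 3·5^3 + 3·5^2 + 3·5 + 3 = 16093; next = 16092

ω^(ω + 1) + ω^3·3 + ω^2·3 + ω·3 + 2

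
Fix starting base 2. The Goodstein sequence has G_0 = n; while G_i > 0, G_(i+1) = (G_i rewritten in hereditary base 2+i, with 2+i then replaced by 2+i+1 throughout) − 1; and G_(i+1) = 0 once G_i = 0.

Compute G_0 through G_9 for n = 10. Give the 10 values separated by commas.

step 0: 10 = 2^(2 + 1) + 2; sub 3 for 2: 3^(3 + 1) + 3; = 84; G_1 = 84−1 = 83
step 1: 83 = 3^(3 + 1) + 2; sub 4 for 3: 4^(4 + 1) + 2; = 1026; G_2 = 1026−1 = 1025
step 2: 1025 = 4^(4 + 1) + 1; sub 5 for 4: 5^(5 + 1) + 1; = 15626; G_3 = 15626−1 = 15625
step 3: 15625 = 5^(5 + 1); sub 6 for 5: 6^(6 + 1); = 279936; G_4 = 279936−1 = 279935
step 4: 279935 = 5·6^6 + 5·6^5 + 5·6^4 + 5·6^3 + 5·6^2 + 5·6 + 5; sub 7 for 6: 5·7^7 + 5·7^5 + 5·7^4 + 5·7^3 + 5·7^2 + 5·7 + 5; = 4215755; G_5 = 4215755−1 = 4215754
step 5: 4215754 = 5·7^7 + 5·7^5 + 5·7^4 + 5·7^3 + 5·7^2 + 5·7 + 4; sub 8 for 7: 5·8^8 + 5·8^5 + 5·8^4 + 5·8^3 + 5·8^2 + 5·8 + 4; = 84073324; G_6 = 84073324−1 = 84073323
step 6: 84073323 = 5·8^8 + 5·8^5 + 5·8^4 + 5·8^3 + 5·8^2 + 5·8 + 3; sub 9 for 8: 5·9^9 + 5·9^5 + 5·9^4 + 5·9^3 + 5·9^2 + 5·9 + 3; = 1937434593; G_7 = 1937434593−1 = 1937434592
step 7: 1937434592 = 5·9^9 + 5·9^5 + 5·9^4 + 5·9^3 + 5·9^2 + 5·9 + 2; sub 10 for 9: 5·10^10 + 5·10^5 + 5·10^4 + 5·10^3 + 5·10^2 + 5·10 + 2; = 50000555552; G_8 = 50000555552−1 = 50000555551
step 8: 50000555551 = 5·10^10 + 5·10^5 + 5·10^4 + 5·10^3 + 5·10^2 + 5·10 + 1; sub 11 for 10: 5·11^11 + 5·11^5 + 5·11^4 + 5·11^3 + 5·11^2 + 5·11 + 1; = 1426559238831; G_9 = 1426559238831−1 = 1426559238830

10, 83, 1025, 15625, 279935, 4215754, 84073323, 1937434592, 50000555551, 1426559238830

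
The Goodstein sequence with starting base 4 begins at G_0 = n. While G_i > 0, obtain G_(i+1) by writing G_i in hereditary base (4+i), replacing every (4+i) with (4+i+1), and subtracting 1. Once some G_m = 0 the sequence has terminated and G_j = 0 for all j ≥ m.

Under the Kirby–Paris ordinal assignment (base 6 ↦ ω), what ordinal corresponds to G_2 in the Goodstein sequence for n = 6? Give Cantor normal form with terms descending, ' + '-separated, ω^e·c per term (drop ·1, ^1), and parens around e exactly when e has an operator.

ω

i=0: 6 = 4 + 2 (b=4); 4→5: 5 + 2 = 7; 7−1 = 6
i=1: 6 = 5 + 1 (b=5); 5→6: 6 + 1 = 7; 7−1 = 6
i=2: 6 = 6 (b=6); 6→7: 7 = 7; 7−1 = 6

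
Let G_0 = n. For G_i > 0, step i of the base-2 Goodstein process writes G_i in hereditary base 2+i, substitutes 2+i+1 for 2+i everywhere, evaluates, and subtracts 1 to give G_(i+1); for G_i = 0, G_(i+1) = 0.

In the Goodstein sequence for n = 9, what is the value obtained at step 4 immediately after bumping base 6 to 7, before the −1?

2471827

G_0 = 9. HB_2(9) = 2^(2 + 1) + 1. Bump = 82. G_1 = 81.
G_1 = 81. HB_3(81) = 3^(3 + 1). Bump = 1024. G_2 = 1023.
G_2 = 1023. HB_4(1023) = 3·4^4 + 3·4^3 + 3·4^2 + 3·4 + 3. Bump = 9843. G_3 = 9842.
G_3 = 9842. HB_5(9842) = 3·5^5 + 3·5^3 + 3·5^2 + 3·5 + 2. Bump = 140744. G_4 = 140743.
G_4 = 140743. HB_6(140743) = 3·6^6 + 3·6^3 + 3·6^2 + 3·6 + 1. Bump = 2471827. G_5 = 2471826.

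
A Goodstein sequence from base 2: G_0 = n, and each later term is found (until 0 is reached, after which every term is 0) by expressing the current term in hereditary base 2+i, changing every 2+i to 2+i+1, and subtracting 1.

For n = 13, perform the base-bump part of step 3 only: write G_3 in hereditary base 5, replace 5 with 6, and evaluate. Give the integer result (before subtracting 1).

280712

G_0 = 13. HB_2(13) = 2^(2 + 1) + 2^2 + 1. Bump = 109. G_1 = 108.
G_1 = 108. HB_3(108) = 3^(3 + 1) + 3^3. Bump = 1280. G_2 = 1279.
G_2 = 1279. HB_4(1279) = 4^(4 + 1) + 3·4^3 + 3·4^2 + 3·4 + 3. Bump = 16093. G_3 = 16092.
G_3 = 16092. HB_5(16092) = 5^(5 + 1) + 3·5^3 + 3·5^2 + 3·5 + 2. Bump = 280712. G_4 = 280711.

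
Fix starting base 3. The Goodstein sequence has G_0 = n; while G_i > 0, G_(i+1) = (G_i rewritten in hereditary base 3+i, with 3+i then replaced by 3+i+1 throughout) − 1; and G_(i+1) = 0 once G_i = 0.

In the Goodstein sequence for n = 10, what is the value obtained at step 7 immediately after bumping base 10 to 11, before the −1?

[0] 10 ≡ 3^2 + 1 (base 3). Lift 4: 17. −1: 16.
[1] 16 ≡ 4^2 (base 4). Lift 5: 25. −1: 24.
[2] 24 ≡ 4·5 + 4 (base 5). Lift 6: 28. −1: 27.
[3] 27 ≡ 4·6 + 3 (base 6). Lift 7: 31. −1: 30.
[4] 30 ≡ 4·7 + 2 (base 7). Lift 8: 34. −1: 33.
[5] 33 ≡ 4·8 + 1 (base 8). Lift 9: 37. −1: 36.
[6] 36 ≡ 4·9 (base 9). Lift 10: 40. −1: 39.
[7] 39 ≡ 3·10 + 9 (base 10). Lift 11: 42. −1: 41.

42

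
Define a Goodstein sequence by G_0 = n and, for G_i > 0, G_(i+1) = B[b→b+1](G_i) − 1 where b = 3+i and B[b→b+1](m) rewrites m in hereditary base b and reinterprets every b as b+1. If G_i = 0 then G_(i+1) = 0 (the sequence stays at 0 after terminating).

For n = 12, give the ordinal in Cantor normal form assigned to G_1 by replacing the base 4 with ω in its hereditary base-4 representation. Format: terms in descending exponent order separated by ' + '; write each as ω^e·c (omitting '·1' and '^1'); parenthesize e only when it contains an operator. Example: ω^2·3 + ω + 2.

G_0 = 12. HB_3(12) = 3^2 + 3. Bump = 20. G_1 = 19.
G_1 = 19. HB_4(19) = 4^2 + 3. Bump = 28. G_2 = 27.

ω^2 + 3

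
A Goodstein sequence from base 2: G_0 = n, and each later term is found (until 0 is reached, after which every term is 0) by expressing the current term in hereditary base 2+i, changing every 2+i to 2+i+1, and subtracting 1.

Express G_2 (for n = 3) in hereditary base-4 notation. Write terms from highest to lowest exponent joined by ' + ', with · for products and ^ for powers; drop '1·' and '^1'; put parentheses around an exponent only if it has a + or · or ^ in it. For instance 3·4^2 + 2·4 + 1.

step 0: 3 = 2 + 1; sub 3 for 2: 3 + 1; = 4; G_1 = 4−1 = 3
step 1: 3 = 3; sub 4 for 3: 4; = 4; G_2 = 4−1 = 3
step 2: 3 = 3; sub 5 for 4: 3; = 3; G_3 = 3−1 = 2

3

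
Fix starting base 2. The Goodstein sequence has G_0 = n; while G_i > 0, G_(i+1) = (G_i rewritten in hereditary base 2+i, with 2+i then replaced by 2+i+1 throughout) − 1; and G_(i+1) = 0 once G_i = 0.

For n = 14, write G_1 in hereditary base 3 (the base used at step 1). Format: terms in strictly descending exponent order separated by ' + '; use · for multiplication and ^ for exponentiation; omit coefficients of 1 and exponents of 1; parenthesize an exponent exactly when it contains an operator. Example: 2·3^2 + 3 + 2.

3^(3 + 1) + 3^3 + 2

G_0 = 14. HB_2(14) = 2^(2 + 1) + 2^2 + 2. Bump = 111. G_1 = 110.
G_1 = 110. HB_3(110) = 3^(3 + 1) + 3^3 + 2. Bump = 1282. G_2 = 1281.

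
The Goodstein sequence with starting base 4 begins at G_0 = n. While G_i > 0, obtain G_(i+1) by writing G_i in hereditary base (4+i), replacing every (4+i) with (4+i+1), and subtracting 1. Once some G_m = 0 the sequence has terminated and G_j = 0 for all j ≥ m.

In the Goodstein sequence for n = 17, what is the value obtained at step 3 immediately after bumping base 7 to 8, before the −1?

44

base 4: 17 = 4^2 + 1; at 5: 5^2 + 1 = 26; next = 25
base 5: 25 = 5^2; at 6: 6^2 = 36; next = 35
base 6: 35 = 5·6 + 5; at 7: 5·7 + 5 = 40; next = 39
base 7: 39 = 5·7 + 4; at 8: 5·8 + 4 = 44; next = 43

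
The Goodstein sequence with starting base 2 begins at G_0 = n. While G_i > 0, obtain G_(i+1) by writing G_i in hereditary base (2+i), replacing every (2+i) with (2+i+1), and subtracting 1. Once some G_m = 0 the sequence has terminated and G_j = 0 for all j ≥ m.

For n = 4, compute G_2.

41

G_0=4  [base 2] 2^2  →[2↦3]→  3^3 = 27  −1 ⇒ G_1=26
G_1=26  [base 3] 2·3^2 + 2·3 + 2  →[3↦4]→  2·4^2 + 2·4 + 2 = 42  −1 ⇒ G_2=41
G_2=41  [base 4] 2·4^2 + 2·4 + 1  →[4↦5]→  2·5^2 + 2·5 + 1 = 61  −1 ⇒ G_3=60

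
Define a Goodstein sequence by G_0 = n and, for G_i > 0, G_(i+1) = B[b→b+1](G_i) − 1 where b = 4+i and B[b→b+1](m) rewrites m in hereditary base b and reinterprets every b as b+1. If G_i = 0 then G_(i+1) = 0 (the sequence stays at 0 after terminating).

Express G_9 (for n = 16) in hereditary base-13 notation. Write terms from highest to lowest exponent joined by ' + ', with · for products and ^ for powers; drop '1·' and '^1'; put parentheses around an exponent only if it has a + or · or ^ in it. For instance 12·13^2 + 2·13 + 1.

16 —HB4→ 4^2 —bump→ 5^2 = 25 —(−1)→ 24
24 —HB5→ 4·5 + 4 —bump→ 4·6 + 4 = 28 —(−1)→ 27
27 —HB6→ 4·6 + 3 —bump→ 4·7 + 3 = 31 —(−1)→ 30
30 —HB7→ 4·7 + 2 —bump→ 4·8 + 2 = 34 —(−1)→ 33
33 —HB8→ 4·8 + 1 —bump→ 4·9 + 1 = 37 —(−1)→ 36
36 —HB9→ 4·9 —bump→ 4·10 = 40 —(−1)→ 39
39 —HB10→ 3·10 + 9 —bump→ 3·11 + 9 = 42 —(−1)→ 41
41 —HB11→ 3·11 + 8 —bump→ 3·12 + 8 = 44 —(−1)→ 43
43 —HB12→ 3·12 + 7 —bump→ 3·13 + 7 = 46 —(−1)→ 45

3·13 + 6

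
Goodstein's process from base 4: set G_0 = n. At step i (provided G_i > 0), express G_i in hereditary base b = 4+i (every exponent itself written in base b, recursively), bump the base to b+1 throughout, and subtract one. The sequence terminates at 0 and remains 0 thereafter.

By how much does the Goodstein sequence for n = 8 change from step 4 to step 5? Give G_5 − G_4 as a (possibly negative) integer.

0

G_0=8  [base 4] 2·4  →[4↦5]→  2·5 = 10  −1 ⇒ G_1=9
G_1=9  [base 5] 5 + 4  →[5↦6]→  6 + 4 = 10  −1 ⇒ G_2=9
G_2=9  [base 6] 6 + 3  →[6↦7]→  7 + 3 = 10  −1 ⇒ G_3=9
G_3=9  [base 7] 7 + 2  →[7↦8]→  8 + 2 = 10  −1 ⇒ G_4=9
G_4=9  [base 8] 8 + 1  →[8↦9]→  9 + 1 = 10  −1 ⇒ G_5=9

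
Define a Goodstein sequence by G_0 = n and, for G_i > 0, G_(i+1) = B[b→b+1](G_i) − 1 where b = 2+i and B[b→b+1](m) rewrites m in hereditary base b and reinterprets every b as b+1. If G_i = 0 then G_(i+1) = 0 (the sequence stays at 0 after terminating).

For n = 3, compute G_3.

G_0 = 3. HB_2(3) = 2 + 1. Bump = 4. G_1 = 3.
G_1 = 3. HB_3(3) = 3. Bump = 4. G_2 = 3.
G_2 = 3. HB_4(3) = 3. Bump = 3. G_3 = 2.
G_3 = 2. HB_5(2) = 2. Bump = 2. G_4 = 1.

2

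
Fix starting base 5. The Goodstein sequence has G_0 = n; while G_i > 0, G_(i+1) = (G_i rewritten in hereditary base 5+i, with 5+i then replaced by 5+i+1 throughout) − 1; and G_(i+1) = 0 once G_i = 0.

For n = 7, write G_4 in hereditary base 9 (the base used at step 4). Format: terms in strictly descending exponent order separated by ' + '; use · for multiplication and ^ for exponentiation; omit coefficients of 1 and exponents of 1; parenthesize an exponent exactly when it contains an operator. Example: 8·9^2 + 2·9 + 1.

6

step 0: 7 = 5 + 2; sub 6 for 5: 6 + 2; = 8; G_1 = 8−1 = 7
step 1: 7 = 6 + 1; sub 7 for 6: 7 + 1; = 8; G_2 = 8−1 = 7
step 2: 7 = 7; sub 8 for 7: 8; = 8; G_3 = 8−1 = 7
step 3: 7 = 7; sub 9 for 8: 7; = 7; G_4 = 7−1 = 6
step 4: 6 = 6; sub 10 for 9: 6; = 6; G_5 = 6−1 = 5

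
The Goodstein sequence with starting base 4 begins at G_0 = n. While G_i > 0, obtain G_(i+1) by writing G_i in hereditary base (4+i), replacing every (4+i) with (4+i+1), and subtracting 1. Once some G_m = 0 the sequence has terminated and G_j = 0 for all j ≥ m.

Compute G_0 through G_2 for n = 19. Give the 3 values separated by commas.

19, 27, 37

i=0: 19 = 4^2 + 3 (b=4); 4→5: 5^2 + 3 = 28; 28−1 = 27
i=1: 27 = 5^2 + 2 (b=5); 5→6: 6^2 + 2 = 38; 38−1 = 37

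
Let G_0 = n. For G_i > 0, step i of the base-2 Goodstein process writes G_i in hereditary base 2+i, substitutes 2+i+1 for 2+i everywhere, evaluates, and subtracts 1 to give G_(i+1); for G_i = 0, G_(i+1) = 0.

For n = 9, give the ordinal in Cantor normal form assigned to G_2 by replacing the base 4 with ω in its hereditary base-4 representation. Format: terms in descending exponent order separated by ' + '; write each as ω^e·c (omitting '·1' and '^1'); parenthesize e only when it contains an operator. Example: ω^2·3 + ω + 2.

ω^ω·3 + ω^3·3 + ω^2·3 + ω·3 + 3

9 —HB2→ 2^(2 + 1) + 1 —bump→ 3^(3 + 1) + 1 = 82 —(−1)→ 81
81 —HB3→ 3^(3 + 1) —bump→ 4^(4 + 1) = 1024 —(−1)→ 1023
1023 —HB4→ 3·4^4 + 3·4^3 + 3·4^2 + 3·4 + 3 —bump→ 3·5^5 + 3·5^3 + 3·5^2 + 3·5 + 3 = 9843 —(−1)→ 9842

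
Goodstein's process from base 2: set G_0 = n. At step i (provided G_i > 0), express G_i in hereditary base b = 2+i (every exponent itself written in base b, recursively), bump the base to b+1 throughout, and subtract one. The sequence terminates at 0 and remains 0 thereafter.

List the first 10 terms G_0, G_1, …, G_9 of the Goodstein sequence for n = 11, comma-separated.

11, 84, 1027, 15627, 279937, 5764801, 134217727, 2749609302, 70077777775, 1997331745490

(0) 11|_2 = 2^(2 + 1) + 2 + 1 ↦ 3^(3 + 1) + 3 + 1|_3 = 85 ⇒ 84
(1) 84|_3 = 3^(3 + 1) + 3 ↦ 4^(4 + 1) + 4|_4 = 1028 ⇒ 1027
(2) 1027|_4 = 4^(4 + 1) + 3 ↦ 5^(5 + 1) + 3|_5 = 15628 ⇒ 15627
(3) 15627|_5 = 5^(5 + 1) + 2 ↦ 6^(6 + 1) + 2|_6 = 279938 ⇒ 279937
(4) 279937|_6 = 6^(6 + 1) + 1 ↦ 7^(7 + 1) + 1|_7 = 5764802 ⇒ 5764801
(5) 5764801|_7 = 7^(7 + 1) ↦ 8^(8 + 1)|_8 = 134217728 ⇒ 134217727
(6) 134217727|_8 = 7·8^8 + 7·8^7 + 7·8^6 + 7·8^5 + 7·8^4 + 7·8^3 + 7·8^2 + 7·8 + 7 ↦ 7·9^9 + 7·9^7 + 7·9^6 + 7·9^5 + 7·9^4 + 7·9^3 + 7·9^2 + 7·9 + 7|_9 = 2749609303 ⇒ 2749609302
(7) 2749609302|_9 = 7·9^9 + 7·9^7 + 7·9^6 + 7·9^5 + 7·9^4 + 7·9^3 + 7·9^2 + 7·9 + 6 ↦ 7·10^10 + 7·10^7 + 7·10^6 + 7·10^5 + 7·10^4 + 7·10^3 + 7·10^2 + 7·10 + 6|_10 = 70077777776 ⇒ 70077777775
(8) 70077777775|_10 = 7·10^10 + 7·10^7 + 7·10^6 + 7·10^5 + 7·10^4 + 7·10^3 + 7·10^2 + 7·10 + 5 ↦ 7·11^11 + 7·11^7 + 7·11^6 + 7·11^5 + 7·11^4 + 7·11^3 + 7·11^2 + 7·11 + 5|_11 = 1997331745491 ⇒ 1997331745490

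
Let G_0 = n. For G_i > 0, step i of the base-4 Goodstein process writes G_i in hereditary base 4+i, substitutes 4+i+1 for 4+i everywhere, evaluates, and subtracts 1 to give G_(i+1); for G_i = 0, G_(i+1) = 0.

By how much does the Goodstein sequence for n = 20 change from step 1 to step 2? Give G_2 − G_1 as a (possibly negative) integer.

20 —HB4→ 4^2 + 4 —bump→ 5^2 + 5 = 30 —(−1)→ 29
29 —HB5→ 5^2 + 4 —bump→ 6^2 + 4 = 40 —(−1)→ 39

10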